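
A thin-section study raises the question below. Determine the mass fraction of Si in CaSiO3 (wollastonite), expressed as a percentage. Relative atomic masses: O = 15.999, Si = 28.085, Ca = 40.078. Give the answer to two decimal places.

M(CaSiO3) = 116.160 g/mol.
Si contributes 1 × 28.085 = 28.085 g per mole.
28.085/116.160 = 0.2418 → 24.18%.

24.18 mass %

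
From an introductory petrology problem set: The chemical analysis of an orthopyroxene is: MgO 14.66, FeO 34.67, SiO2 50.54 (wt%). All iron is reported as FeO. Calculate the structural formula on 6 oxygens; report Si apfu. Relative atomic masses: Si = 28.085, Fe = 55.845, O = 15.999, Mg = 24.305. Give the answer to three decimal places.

1.996 Si apfu

14.66 wt% MgO ÷ 40.304 g/mol = 0.36374 mol, giving 0.36374 Mg and 0.36374 O.
34.67 wt% FeO ÷ 71.844 g/mol = 0.48257 mol, giving 0.48257 Fe and 0.48257 O.
50.54 wt% SiO2 ÷ 60.083 g/mol = 0.84117 mol, giving 0.84117 Si and 1.68234 O.
Oxygen sums to 2.52865; scaling by 6/2.52865 = 2.37281 puts the formula on 6 O.
Si: 0.84117 × 2.37281 = 1.996 atoms per formula unit.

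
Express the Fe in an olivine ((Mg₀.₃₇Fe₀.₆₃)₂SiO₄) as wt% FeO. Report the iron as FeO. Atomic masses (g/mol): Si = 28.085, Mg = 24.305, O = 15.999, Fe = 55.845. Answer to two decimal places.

50.17 wt%

Formula mass = 180.431 g/mol.
1.26 Fe → 1.2600 mol FeO per formula unit; M(FeO) = 71.844, so FeO mass = 90.523 g.
90.523/180.431 × 100 = 50.17 wt%.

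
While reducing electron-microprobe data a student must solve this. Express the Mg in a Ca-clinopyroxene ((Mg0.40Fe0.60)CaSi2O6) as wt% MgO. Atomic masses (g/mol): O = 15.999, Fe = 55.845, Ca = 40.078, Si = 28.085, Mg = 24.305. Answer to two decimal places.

Molar mass of (Mg0.40Fe0.60)CaSi2O6 = 0.40*24.305 + 0.60*55.845 + 1*40.078 + 2*28.085 + 6*15.999 = 235.471 g/mol.
Each formula unit contains 0.40 Mg, equivalent to 0.40/1 = 0.4000 mol MgO.
M(MgO) = 1×24.305 + 1×15.999 = 40.304 g/mol.
Mass of MgO per formula unit = 0.4000 × 40.304 = 16.122 g.
MgO wt% = 16.122 / 235.471 × 100 = 6.85%.

6.85 wt%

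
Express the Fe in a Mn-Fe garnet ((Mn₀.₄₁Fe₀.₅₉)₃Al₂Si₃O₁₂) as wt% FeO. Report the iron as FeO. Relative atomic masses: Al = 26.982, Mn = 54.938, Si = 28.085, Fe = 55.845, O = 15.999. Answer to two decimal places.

Molar mass of (Mn₀.₄₁Fe₀.₅₉)₃Al₂Si₃O₁₂ = 1.23·54.938 + 1.77·55.845 + 2·26.982 + 3·28.085 + 12·15.999 = 496.626 g/mol.
Each formula unit contains 1.77 Fe, equivalent to 1.77/1 = 1.7700 mol FeO.
M(FeO) = 1×55.845 + 1×15.999 = 71.844 g/mol.
Mass of FeO per formula unit = 1.7700 × 71.844 = 127.164 g.
FeO wt% = 127.164 / 496.626 × 100 = 25.61%.

25.61 wt%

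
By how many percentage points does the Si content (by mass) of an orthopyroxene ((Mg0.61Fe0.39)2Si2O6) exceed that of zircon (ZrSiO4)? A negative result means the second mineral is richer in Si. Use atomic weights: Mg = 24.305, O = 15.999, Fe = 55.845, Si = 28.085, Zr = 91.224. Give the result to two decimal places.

M((Mg0.61Fe0.39)2Si2O6) = 225.375 g/mol, so wt% Si = 56.170/225.375 × 100 = 24.92%.
M(ZrSiO4) = 183.305 g/mol, so wt% Si = 28.085/183.305 × 100 = 15.32%.
24.92 − 15.32 = 9.60 pp.

9.60 percentage points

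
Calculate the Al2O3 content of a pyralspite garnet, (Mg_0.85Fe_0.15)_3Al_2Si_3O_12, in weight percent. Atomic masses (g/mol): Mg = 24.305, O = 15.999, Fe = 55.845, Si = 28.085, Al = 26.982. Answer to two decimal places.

M((Mg_0.85Fe_0.15)_3Al_2Si_3O_12) = 417.315 g/mol; M(Al2O3) = 101.961 g/mol.
Moles Al2O3 per formula unit = 2 Al ÷ 2 = 1.0000.
Al2O3 fraction = (1.0000 × 101.961) / 417.315 = 101.961/417.315 = 0.2443.

24.43 wt%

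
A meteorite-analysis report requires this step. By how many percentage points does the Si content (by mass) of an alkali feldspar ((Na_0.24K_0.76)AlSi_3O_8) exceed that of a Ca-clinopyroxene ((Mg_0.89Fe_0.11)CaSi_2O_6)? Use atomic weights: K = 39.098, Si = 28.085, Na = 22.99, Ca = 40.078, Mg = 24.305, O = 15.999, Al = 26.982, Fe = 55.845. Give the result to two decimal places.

M((Na_0.24K_0.76)AlSi_3O_8) = 274.461 g/mol, so wt% Si = 84.255/274.461 × 100 = 30.70%.
M((Mg_0.89Fe_0.11)CaSi_2O_6) = 220.016 g/mol, so wt% Si = 56.170/220.016 × 100 = 25.53%.
30.70 − 25.53 = 5.17 pp.

5.17 percentage points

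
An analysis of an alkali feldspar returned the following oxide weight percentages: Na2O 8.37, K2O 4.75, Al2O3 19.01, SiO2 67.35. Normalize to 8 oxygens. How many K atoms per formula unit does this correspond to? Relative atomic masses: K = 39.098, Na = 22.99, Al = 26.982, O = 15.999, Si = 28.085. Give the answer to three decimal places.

0.270 K apfu

Na2O (M=61.979): mol = 0.13505; Na = 0.27010, O = 0.13505.
K2O (M=94.195): mol = 0.05043; K = 0.10086, O = 0.05043.
Al2O3 (M=101.961): mol = 0.18644; Al = 0.37288, O = 0.55932.
SiO2 (M=60.083): mol = 1.12095; Si = 1.12095, O = 2.24190.
ΣO = 2.98670; factor = 8/ΣO = 2.67854.
K apfu = 0.10086 × 2.67854 = 0.270.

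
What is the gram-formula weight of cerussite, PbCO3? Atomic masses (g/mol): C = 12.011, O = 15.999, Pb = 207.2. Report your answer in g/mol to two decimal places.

Pb: 1 × 207.2 = 207.2000
C: 1 × 12.011 = 12.0110
O: 3 × 15.999 = 47.9970
Summing the contributions gives the formula mass.

267.21 g/mol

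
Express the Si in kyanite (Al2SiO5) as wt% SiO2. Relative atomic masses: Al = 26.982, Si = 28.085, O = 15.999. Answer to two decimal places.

Molar mass of Al2SiO5 = 2×26.982 + 1×28.085 + 5×15.999 = 162.044 g/mol.
Each formula unit contains 1 Si, equivalent to 1/1 = 1.0000 mol SiO2.
M(SiO2) = 1×28.085 + 2×15.999 = 60.083 g/mol.
Mass of SiO2 per formula unit = 1.0000 × 60.083 = 60.083 g.
SiO2 wt% = 60.083 / 162.044 × 100 = 37.08%.

37.08 wt%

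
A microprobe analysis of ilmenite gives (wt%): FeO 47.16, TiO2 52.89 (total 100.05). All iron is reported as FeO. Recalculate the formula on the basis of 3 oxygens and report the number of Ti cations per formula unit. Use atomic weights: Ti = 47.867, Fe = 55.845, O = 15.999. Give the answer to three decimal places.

FeO (M=71.844): mol = 0.65642; Fe = 0.65642, O = 0.65642.
TiO2 (M=79.865): mol = 0.66224; Ti = 0.66224, O = 1.32448.
ΣO = 1.98090; factor = 3/ΣO = 1.51446.
Ti apfu = 0.66224 × 1.51446 = 1.003.

1.003 Ti apfu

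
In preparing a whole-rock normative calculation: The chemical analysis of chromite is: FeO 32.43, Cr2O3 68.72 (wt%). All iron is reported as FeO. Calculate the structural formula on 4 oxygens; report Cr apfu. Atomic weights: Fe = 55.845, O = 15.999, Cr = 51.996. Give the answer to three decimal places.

2.001 Cr apfu

FeO: 32.43/71.844 = 0.45139 mol → 0.45139 mol Fe, 0.45139 mol O.
Cr2O3: 68.72/151.989 = 0.45214 mol → 0.90428 mol Cr, 1.35642 mol O.
Total oxygen = 1.80781 mol. Normalization factor = 4/1.80781 = 2.21262.
Cr per 4 O = 0.90428 × 2.21262 = 2.001.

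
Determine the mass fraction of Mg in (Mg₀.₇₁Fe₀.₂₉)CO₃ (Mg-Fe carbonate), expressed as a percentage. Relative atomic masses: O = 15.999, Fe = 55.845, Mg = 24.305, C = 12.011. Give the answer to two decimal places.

18.46 mass %

Formula mass = 0.71*24.305 + 0.29*55.845 + 1*12.011 + 3*15.999 = 93.460 g/mol, of which 17.257 g is Mg.
So Mg makes up 17.257/93.460 = 0.1846 of the mass, i.e. 18.46%.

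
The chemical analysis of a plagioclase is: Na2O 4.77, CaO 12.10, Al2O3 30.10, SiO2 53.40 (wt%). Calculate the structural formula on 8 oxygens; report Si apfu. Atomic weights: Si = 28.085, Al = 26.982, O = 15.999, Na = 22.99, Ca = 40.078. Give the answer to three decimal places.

2.405 Si apfu

Na2O (M=61.979): mol = 0.07696; Na = 0.15392, O = 0.07696.
CaO (M=56.077): mol = 0.21577; Ca = 0.21577, O = 0.21577.
Al2O3 (M=101.961): mol = 0.29521; Al = 0.59042, O = 0.88563.
SiO2 (M=60.083): mol = 0.88877; Si = 0.88877, O = 1.77754.
ΣO = 2.95590; factor = 8/ΣO = 2.70645.
Si apfu = 0.88877 × 2.70645 = 2.405.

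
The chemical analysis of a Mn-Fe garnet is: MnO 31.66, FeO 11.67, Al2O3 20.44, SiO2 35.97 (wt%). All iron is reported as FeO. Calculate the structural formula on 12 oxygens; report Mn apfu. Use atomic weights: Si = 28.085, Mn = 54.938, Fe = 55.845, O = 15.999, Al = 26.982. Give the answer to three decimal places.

2.225 Mn apfu

MnO: 31.66/70.937 = 0.44631 mol → 0.44631 mol Mn, 0.44631 mol O.
FeO: 11.67/71.844 = 0.16244 mol → 0.16244 mol Fe, 0.16244 mol O.
Al2O3: 20.44/101.961 = 0.20047 mol → 0.40094 mol Al, 0.60141 mol O.
SiO2: 35.97/60.083 = 0.59867 mol → 0.59867 mol Si, 1.19734 mol O.
Total oxygen = 2.40750 mol. Normalization factor = 12/2.40750 = 4.98442.
Mn per 12 O = 0.44631 × 4.98442 = 2.225.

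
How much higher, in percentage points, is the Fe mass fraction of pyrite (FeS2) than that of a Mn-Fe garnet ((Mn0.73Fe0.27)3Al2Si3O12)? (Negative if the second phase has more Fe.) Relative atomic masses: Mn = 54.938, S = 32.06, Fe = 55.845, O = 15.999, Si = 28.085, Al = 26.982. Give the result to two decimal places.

M(FeS2) = 119.965 g/mol, so wt% Fe = 55.845/119.965 × 100 = 46.55%.
M((Mn0.73Fe0.27)3Al2Si3O12) = 495.756 g/mol, so wt% Fe = 45.234/495.756 × 100 = 9.12%.
46.55 − 9.12 = 37.43 pp.

37.43 percentage points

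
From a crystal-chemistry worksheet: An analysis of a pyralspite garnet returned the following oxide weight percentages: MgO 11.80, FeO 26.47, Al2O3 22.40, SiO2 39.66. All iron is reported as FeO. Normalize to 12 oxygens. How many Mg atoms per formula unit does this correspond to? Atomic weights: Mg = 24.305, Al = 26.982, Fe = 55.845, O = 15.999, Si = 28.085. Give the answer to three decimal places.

11.80 wt% MgO ÷ 40.304 g/mol = 0.29277 mol, giving 0.29277 Mg and 0.29277 O.
26.47 wt% FeO ÷ 71.844 g/mol = 0.36844 mol, giving 0.36844 Fe and 0.36844 O.
22.40 wt% Al2O3 ÷ 101.961 g/mol = 0.21969 mol, giving 0.43938 Al and 0.65907 O.
39.66 wt% SiO2 ÷ 60.083 g/mol = 0.66009 mol, giving 0.66009 Si and 1.32018 O.
Oxygen sums to 2.64046; scaling by 12/2.64046 = 4.54466 puts the formula on 12 O.
Mg: 0.29277 × 4.54466 = 1.331 atoms per formula unit.

1.331 Mg apfu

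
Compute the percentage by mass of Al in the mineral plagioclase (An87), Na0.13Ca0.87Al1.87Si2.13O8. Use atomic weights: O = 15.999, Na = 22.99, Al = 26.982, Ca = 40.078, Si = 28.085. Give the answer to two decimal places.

Molar mass of Na0.13Ca0.87Al1.87Si2.13O8: 0.13·22.99 + 0.87·40.078 + 1.87·26.982 + 2.13·28.085 + 8·15.999 = 276.126 g/mol.
Mass of Al per formula unit: 1.87 × 26.982 = 50.456 g.
Weight fraction Al = 50.456 / 276.126 = 0.1827.

18.27 mass %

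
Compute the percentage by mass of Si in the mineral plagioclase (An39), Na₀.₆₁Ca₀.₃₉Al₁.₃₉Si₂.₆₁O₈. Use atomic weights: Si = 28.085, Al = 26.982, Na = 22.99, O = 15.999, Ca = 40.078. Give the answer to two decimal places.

Formula mass = 0.61·22.99 + 0.39·40.078 + 1.39·26.982 + 2.61·28.085 + 8·15.999 = 268.453 g/mol, of which 73.302 g is Si.
So Si makes up 73.302/268.453 = 0.2731 of the mass, i.e. 27.31%.

27.31 wt%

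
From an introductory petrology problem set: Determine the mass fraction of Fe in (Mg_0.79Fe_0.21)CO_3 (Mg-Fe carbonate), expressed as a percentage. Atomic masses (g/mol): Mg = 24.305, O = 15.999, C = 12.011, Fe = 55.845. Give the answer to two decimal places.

12.90 mass %

Formula mass = 0.79·24.305 + 0.21·55.845 + 1·12.011 + 3·15.999 = 90.936 g/mol, of which 11.727 g is Fe.
So Fe makes up 11.727/90.936 = 0.1290 of the mass, i.e. 12.90%.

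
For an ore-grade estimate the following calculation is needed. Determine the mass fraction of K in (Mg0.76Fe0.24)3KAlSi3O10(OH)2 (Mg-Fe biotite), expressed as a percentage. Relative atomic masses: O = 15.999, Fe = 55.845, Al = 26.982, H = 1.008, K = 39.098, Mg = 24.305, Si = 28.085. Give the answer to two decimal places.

8.89 wt%

Formula mass = 2.28·24.305 + 0.72·55.845 + 1·39.098 + 1·26.982 + 3·28.085 + 12·15.999 + 2·1.008 = 439.963 g/mol, of which 39.098 g is K.
So K makes up 39.098/439.963 = 0.0889 of the mass, i.e. 8.89%.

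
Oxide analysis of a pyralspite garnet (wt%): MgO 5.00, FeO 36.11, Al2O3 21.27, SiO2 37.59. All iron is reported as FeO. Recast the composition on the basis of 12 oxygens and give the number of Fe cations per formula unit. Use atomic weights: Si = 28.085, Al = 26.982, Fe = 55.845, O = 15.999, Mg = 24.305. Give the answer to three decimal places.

MgO: 5.00/40.304 = 0.12406 mol → 0.12406 mol Mg, 0.12406 mol O.
FeO: 36.11/71.844 = 0.50262 mol → 0.50262 mol Fe, 0.50262 mol O.
Al2O3: 21.27/101.961 = 0.20861 mol → 0.41722 mol Al, 0.62583 mol O.
SiO2: 37.59/60.083 = 0.62563 mol → 0.62563 mol Si, 1.25126 mol O.
Total oxygen = 2.50377 mol. Normalization factor = 12/2.50377 = 4.79277.
Fe per 12 O = 0.50262 × 4.79277 = 2.409.

2.409 Fe apfu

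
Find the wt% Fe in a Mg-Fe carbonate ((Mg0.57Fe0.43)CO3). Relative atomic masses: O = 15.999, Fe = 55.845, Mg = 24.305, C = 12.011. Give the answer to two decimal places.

M((Mg0.57Fe0.43)CO3) = 97.875 g/mol.
Fe contributes 0.43 × 55.845 = 24.013 g per mole.
24.013/97.875 = 0.2453 → 24.53%.

24.53 weight percent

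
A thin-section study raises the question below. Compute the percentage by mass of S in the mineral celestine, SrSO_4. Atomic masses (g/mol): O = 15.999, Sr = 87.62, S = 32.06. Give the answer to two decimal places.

Formula mass = 1·87.62 + 1·32.06 + 4·15.999 = 183.676 g/mol, of which 32.060 g is S.
So S makes up 32.060/183.676 = 0.1745 of the mass, i.e. 17.45%.

17.45 wt%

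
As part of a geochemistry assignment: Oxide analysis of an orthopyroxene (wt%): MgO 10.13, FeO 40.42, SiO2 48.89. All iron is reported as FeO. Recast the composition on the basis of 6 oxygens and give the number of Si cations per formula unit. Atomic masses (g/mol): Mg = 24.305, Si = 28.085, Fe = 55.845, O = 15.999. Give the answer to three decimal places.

2.000 Si apfu

10.13 wt% MgO ÷ 40.304 g/mol = 0.25134 mol, giving 0.25134 Mg and 0.25134 O.
40.42 wt% FeO ÷ 71.844 g/mol = 0.56261 mol, giving 0.56261 Fe and 0.56261 O.
48.89 wt% SiO2 ÷ 60.083 g/mol = 0.81371 mol, giving 0.81371 Si and 1.62742 O.
Oxygen sums to 2.44137; scaling by 6/2.44137 = 2.45764 puts the formula on 6 O.
Si: 0.81371 × 2.45764 = 2.000 atoms per formula unit.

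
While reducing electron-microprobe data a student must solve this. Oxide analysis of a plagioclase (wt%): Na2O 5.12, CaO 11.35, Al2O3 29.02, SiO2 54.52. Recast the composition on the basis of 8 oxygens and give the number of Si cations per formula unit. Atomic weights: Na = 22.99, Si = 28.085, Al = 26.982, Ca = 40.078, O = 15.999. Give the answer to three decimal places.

Na2O (M=61.979): mol = 0.08261; Na = 0.16522, O = 0.08261.
CaO (M=56.077): mol = 0.20240; Ca = 0.20240, O = 0.20240.
Al2O3 (M=101.961): mol = 0.28462; Al = 0.56924, O = 0.85386.
SiO2 (M=60.083): mol = 0.90741; Si = 0.90741, O = 1.81482.
ΣO = 2.95369; factor = 8/ΣO = 2.70848.
Si apfu = 0.90741 × 2.70848 = 2.458.

2.458 Si apfu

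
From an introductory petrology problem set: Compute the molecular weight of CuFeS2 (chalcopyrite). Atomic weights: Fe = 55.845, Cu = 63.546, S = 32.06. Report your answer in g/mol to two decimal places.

The formula mass is the sum 1·63.546 + 1·55.845 + 2·32.06.

183.51 g/mol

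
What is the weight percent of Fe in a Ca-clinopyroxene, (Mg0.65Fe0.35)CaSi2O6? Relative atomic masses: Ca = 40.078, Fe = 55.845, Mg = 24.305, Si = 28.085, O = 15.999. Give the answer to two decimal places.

Formula mass = 0.65*24.305 + 0.35*55.845 + 1*40.078 + 2*28.085 + 6*15.999 = 227.586 g/mol, of which 19.546 g is Fe.
So Fe makes up 19.546/227.586 = 0.0859 of the mass, i.e. 8.59%.

8.59 weight percent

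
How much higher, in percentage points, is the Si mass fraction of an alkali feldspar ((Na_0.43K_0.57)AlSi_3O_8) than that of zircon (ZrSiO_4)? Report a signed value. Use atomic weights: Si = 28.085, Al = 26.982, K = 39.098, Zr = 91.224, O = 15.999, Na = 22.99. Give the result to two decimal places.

15.72 percentage points

First mineral: 84.255 g Si in 271.401 g formula = 31.04 wt% Si.
Second mineral: 28.085 g Si in 183.305 g formula = 15.32 wt% Si.
31.04% − 15.32% gives a difference of 15.72 percentage points.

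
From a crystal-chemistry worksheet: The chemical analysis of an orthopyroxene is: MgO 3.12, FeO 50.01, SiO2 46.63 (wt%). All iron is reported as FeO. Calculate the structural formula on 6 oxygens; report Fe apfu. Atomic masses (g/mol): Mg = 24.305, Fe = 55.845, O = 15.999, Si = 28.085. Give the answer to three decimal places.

1.796 Fe apfu

MgO (M=40.304): mol = 0.07741; Mg = 0.07741, O = 0.07741.
FeO (M=71.844): mol = 0.69609; Fe = 0.69609, O = 0.69609.
SiO2 (M=60.083): mol = 0.77609; Si = 0.77609, O = 1.55218.
ΣO = 2.32568; factor = 6/ΣO = 2.57989.
Fe apfu = 0.69609 × 2.57989 = 1.796.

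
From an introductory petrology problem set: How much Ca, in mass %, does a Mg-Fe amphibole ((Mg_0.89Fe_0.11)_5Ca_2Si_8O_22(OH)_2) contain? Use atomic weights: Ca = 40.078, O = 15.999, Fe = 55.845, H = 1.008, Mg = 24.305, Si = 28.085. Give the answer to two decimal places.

Molar mass of (Mg_0.89Fe_0.11)_5Ca_2Si_8O_22(OH)_2: 4.45×24.305 + 0.55×55.845 + 2×40.078 + 8×28.085 + 24×15.999 + 2×1.008 = 829.700 g/mol.
Mass of Ca per formula unit: 2 × 40.078 = 80.156 g.
Weight fraction Ca = 80.156 / 829.700 = 0.0966.

9.66 mass %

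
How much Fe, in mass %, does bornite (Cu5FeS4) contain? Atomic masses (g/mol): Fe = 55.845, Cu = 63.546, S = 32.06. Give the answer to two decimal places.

M(Cu5FeS4) = 501.815 g/mol.
Fe contributes 1 × 55.845 = 55.845 g per mole.
55.845/501.815 = 0.1113 → 11.13%.

11.13 mass %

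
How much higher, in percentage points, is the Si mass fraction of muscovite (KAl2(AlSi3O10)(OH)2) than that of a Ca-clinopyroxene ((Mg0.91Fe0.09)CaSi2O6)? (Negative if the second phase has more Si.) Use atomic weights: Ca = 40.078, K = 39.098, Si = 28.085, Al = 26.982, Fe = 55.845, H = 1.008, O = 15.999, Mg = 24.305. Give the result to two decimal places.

First mineral: 84.255 g Si in 398.303 g formula = 21.15 wt% Si.
Second mineral: 56.170 g Si in 219.386 g formula = 25.60 wt% Si.
21.15% − 25.60% gives a difference of -4.45 percentage points.

-4.45 percentage points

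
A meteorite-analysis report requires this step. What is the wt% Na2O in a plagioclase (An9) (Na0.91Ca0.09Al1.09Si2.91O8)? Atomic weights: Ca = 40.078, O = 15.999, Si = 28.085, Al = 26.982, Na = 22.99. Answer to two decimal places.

M(Na0.91Ca0.09Al1.09Si2.91O8) = 263.658 g/mol; M(Na2O) = 61.979 g/mol.
Moles Na2O per formula unit = 0.91 Na ÷ 2 = 0.4550.
Na2O fraction = (0.4550 × 61.979) / 263.658 = 28.200/263.658 = 0.1070.

10.70 wt%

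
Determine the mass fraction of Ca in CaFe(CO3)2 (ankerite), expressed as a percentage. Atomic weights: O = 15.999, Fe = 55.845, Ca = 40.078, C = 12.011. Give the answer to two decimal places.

M(CaFe(CO3)2) = 215.939 g/mol.
Ca contributes 1 × 40.078 = 40.078 g per mole.
40.078/215.939 = 0.1856 → 18.56%.

18.56 wt%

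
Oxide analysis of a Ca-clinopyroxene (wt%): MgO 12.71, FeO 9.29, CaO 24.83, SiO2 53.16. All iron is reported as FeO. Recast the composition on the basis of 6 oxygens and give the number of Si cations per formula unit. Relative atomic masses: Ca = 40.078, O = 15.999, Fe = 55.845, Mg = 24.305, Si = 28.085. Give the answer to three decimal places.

MgO: 12.71/40.304 = 0.31535 mol → 0.31535 mol Mg, 0.31535 mol O.
FeO: 9.29/71.844 = 0.12931 mol → 0.12931 mol Fe, 0.12931 mol O.
CaO: 24.83/56.077 = 0.44278 mol → 0.44278 mol Ca, 0.44278 mol O.
SiO2: 53.16/60.083 = 0.88478 mol → 0.88478 mol Si, 1.76956 mol O.
Total oxygen = 2.65700 mol. Normalization factor = 6/2.65700 = 2.25819.
Si per 6 O = 0.88478 × 2.25819 = 1.998.

1.998 Si apfu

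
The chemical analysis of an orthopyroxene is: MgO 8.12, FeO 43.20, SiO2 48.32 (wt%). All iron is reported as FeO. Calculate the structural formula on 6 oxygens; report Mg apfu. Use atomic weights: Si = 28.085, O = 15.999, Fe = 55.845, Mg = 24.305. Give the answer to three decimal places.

0.501 Mg apfu

MgO (M=40.304): mol = 0.20147; Mg = 0.20147, O = 0.20147.
FeO (M=71.844): mol = 0.60130; Fe = 0.60130, O = 0.60130.
SiO2 (M=60.083): mol = 0.80422; Si = 0.80422, O = 1.60844.
ΣO = 2.41121; factor = 6/ΣO = 2.48838.
Mg apfu = 0.20147 × 2.48838 = 0.501.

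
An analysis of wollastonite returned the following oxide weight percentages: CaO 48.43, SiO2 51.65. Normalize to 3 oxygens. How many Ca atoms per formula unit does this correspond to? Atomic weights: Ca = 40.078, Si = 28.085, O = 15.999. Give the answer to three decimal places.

CaO (M=56.077): mol = 0.86363; Ca = 0.86363, O = 0.86363.
SiO2 (M=60.083): mol = 0.85964; Si = 0.85964, O = 1.71928.
ΣO = 2.58291; factor = 3/ΣO = 1.16148.
Ca apfu = 0.86363 × 1.16148 = 1.003.

1.003 Ca apfu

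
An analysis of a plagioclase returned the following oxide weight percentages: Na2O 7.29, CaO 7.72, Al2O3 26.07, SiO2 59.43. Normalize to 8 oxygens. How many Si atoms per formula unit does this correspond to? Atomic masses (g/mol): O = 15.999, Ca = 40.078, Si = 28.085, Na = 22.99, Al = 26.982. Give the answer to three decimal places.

2.637 Si apfu

7.29 wt% Na2O ÷ 61.979 g/mol = 0.11762 mol, giving 0.23524 Na and 0.11762 O.
7.72 wt% CaO ÷ 56.077 g/mol = 0.13767 mol, giving 0.13767 Ca and 0.13767 O.
26.07 wt% Al2O3 ÷ 101.961 g/mol = 0.25569 mol, giving 0.51138 Al and 0.76707 O.
59.43 wt% SiO2 ÷ 60.083 g/mol = 0.98913 mol, giving 0.98913 Si and 1.97826 O.
Oxygen sums to 3.00062; scaling by 8/3.00062 = 2.66612 puts the formula on 8 O.
Si: 0.98913 × 2.66612 = 2.637 atoms per formula unit.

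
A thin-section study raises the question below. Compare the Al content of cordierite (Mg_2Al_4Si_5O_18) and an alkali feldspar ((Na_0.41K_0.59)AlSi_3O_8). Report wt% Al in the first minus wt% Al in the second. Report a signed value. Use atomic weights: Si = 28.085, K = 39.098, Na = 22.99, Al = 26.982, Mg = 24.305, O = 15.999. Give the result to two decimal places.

8.52 percentage points

M(Mg_2Al_4Si_5O_18) = 584.945 g/mol, so wt% Al = 107.928/584.945 × 100 = 18.45%.
M((Na_0.41K_0.59)AlSi_3O_8) = 271.723 g/mol, so wt% Al = 26.982/271.723 × 100 = 9.93%.
18.45 − 9.93 = 8.52 pp.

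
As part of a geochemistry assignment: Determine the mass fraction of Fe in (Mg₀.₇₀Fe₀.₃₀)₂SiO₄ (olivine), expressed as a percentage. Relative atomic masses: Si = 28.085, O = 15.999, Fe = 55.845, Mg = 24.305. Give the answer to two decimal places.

20.99 mass %

Formula mass = 1.40×24.305 + 0.60×55.845 + 1×28.085 + 4×15.999 = 159.615 g/mol, of which 33.507 g is Fe.
So Fe makes up 33.507/159.615 = 0.2099 of the mass, i.e. 20.99%.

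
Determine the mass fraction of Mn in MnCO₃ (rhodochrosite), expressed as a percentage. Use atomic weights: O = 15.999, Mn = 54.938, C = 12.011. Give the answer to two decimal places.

47.79 weight percent

M(MnCO₃) = 114.946 g/mol.
Mn contributes 1 × 54.938 = 54.938 g per mole.
54.938/114.946 = 0.4779 → 47.79%.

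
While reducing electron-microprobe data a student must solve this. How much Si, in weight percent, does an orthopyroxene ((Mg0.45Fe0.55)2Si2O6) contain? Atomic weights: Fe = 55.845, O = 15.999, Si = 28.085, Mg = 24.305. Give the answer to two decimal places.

Molar mass of (Mg0.45Fe0.55)2Si2O6: 0.90×24.305 + 1.10×55.845 + 2×28.085 + 6×15.999 = 235.468 g/mol.
Mass of Si per formula unit: 2 × 28.085 = 56.170 g.
Weight fraction Si = 56.170 / 235.468 = 0.2385.

23.85 weight percent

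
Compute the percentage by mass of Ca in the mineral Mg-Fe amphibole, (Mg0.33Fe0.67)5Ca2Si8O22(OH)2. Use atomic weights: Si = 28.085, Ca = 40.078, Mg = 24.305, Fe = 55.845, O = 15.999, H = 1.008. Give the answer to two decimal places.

8.73 mass %

M((Mg0.33Fe0.67)5Ca2Si8O22(OH)2) = 918.012 g/mol.
Ca contributes 2 × 40.078 = 80.156 g per mole.
80.156/918.012 = 0.0873 → 8.73%.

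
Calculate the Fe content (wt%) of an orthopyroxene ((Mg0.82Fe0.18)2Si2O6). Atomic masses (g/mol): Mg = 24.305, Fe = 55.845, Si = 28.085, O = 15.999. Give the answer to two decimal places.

M((Mg0.82Fe0.18)2Si2O6) = 212.128 g/mol.
Fe contributes 0.36 × 55.845 = 20.104 g per mole.
20.104/212.128 = 0.0948 → 9.48%.

9.48 wt%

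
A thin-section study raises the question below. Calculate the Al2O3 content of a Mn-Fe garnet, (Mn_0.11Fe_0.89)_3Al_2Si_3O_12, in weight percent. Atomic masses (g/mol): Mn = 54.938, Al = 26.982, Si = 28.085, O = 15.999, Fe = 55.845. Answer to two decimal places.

20.50 wt%

M((Mn_0.11Fe_0.89)_3Al_2Si_3O_12) = 497.443 g/mol; M(Al2O3) = 101.961 g/mol.
Moles Al2O3 per formula unit = 2 Al ÷ 2 = 1.0000.
Al2O3 fraction = (1.0000 × 101.961) / 497.443 = 101.961/497.443 = 0.2050.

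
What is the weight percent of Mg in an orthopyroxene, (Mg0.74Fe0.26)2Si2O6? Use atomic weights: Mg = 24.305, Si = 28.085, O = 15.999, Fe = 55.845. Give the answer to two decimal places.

16.56 wt%

Molar mass of (Mg0.74Fe0.26)2Si2O6: 1.48×24.305 + 0.52×55.845 + 2×28.085 + 6×15.999 = 217.175 g/mol.
Mass of Mg per formula unit: 1.48 × 24.305 = 35.971 g.
Weight fraction Mg = 35.971 / 217.175 = 0.1656.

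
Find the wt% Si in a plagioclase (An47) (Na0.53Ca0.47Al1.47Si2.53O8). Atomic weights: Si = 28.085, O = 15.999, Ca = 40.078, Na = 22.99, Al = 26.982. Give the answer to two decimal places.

Formula mass = 0.53×22.99 + 0.47×40.078 + 1.47×26.982 + 2.53×28.085 + 8×15.999 = 269.732 g/mol, of which 71.055 g is Si.
So Si makes up 71.055/269.732 = 0.2634 of the mass, i.e. 26.34%.

26.34 weight percent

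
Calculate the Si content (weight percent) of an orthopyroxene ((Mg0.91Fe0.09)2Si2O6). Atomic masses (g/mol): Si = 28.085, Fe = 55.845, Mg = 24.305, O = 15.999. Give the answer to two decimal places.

27.21 weight percent

Molar mass of (Mg0.91Fe0.09)2Si2O6: 1.82×24.305 + 0.18×55.845 + 2×28.085 + 6×15.999 = 206.451 g/mol.
Mass of Si per formula unit: 2 × 28.085 = 56.170 g.
Weight fraction Si = 56.170 / 206.451 = 0.2721.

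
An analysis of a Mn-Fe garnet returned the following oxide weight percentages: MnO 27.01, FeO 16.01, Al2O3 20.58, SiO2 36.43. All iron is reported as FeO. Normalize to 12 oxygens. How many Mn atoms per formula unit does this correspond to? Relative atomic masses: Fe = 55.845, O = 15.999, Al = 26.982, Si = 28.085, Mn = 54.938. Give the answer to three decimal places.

27.01 wt% MnO ÷ 70.937 g/mol = 0.38076 mol, giving 0.38076 Mn and 0.38076 O.
16.01 wt% FeO ÷ 71.844 g/mol = 0.22284 mol, giving 0.22284 Fe and 0.22284 O.
20.58 wt% Al2O3 ÷ 101.961 g/mol = 0.20184 mol, giving 0.40368 Al and 0.60552 O.
36.43 wt% SiO2 ÷ 60.083 g/mol = 0.60633 mol, giving 0.60633 Si and 1.21266 O.
Oxygen sums to 2.42178; scaling by 12/2.42178 = 4.95503 puts the formula on 12 O.
Mn: 0.38076 × 4.95503 = 1.887 atoms per formula unit.

1.887 Mn apfu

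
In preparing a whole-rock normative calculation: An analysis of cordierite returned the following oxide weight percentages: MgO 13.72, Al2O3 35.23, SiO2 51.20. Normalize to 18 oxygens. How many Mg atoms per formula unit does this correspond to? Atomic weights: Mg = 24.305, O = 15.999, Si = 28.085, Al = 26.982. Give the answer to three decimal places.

MgO (M=40.304): mol = 0.34041; Mg = 0.34041, O = 0.34041.
Al2O3 (M=101.961): mol = 0.34552; Al = 0.69104, O = 1.03656.
SiO2 (M=60.083): mol = 0.85215; Si = 0.85215, O = 1.70430.
ΣO = 3.08127; factor = 18/ΣO = 5.84175.
Mg apfu = 0.34041 × 5.84175 = 1.989.

1.989 Mg apfu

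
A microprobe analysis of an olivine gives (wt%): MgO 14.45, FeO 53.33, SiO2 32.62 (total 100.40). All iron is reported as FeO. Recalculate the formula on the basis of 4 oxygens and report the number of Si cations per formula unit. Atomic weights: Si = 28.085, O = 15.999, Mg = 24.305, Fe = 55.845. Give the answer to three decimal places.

0.993 Si apfu

MgO (M=40.304): mol = 0.35853; Mg = 0.35853, O = 0.35853.
FeO (M=71.844): mol = 0.74230; Fe = 0.74230, O = 0.74230.
SiO2 (M=60.083): mol = 0.54292; Si = 0.54292, O = 1.08584.
ΣO = 2.18667; factor = 4/ΣO = 1.82927.
Si apfu = 0.54292 × 1.82927 = 0.993.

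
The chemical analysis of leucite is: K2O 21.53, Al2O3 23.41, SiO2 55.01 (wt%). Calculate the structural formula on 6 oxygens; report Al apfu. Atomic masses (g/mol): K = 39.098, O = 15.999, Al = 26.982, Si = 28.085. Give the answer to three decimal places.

K2O (M=94.195): mol = 0.22857; K = 0.45714, O = 0.22857.
Al2O3 (M=101.961): mol = 0.22960; Al = 0.45920, O = 0.68880.
SiO2 (M=60.083): mol = 0.91557; Si = 0.91557, O = 1.83114.
ΣO = 2.74851; factor = 6/ΣO = 2.18300.
Al apfu = 0.45920 × 2.18300 = 1.002.

1.002 Al apfu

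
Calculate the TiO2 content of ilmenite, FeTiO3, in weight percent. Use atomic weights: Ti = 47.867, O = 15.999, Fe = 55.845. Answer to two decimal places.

M(FeTiO3) = 151.709 g/mol; M(TiO2) = 79.865 g/mol.
Moles TiO2 per formula unit = 1 Ti ÷ 1 = 1.0000.
TiO2 fraction = (1.0000 × 79.865) / 151.709 = 79.865/151.709 = 0.5264.

52.64 wt%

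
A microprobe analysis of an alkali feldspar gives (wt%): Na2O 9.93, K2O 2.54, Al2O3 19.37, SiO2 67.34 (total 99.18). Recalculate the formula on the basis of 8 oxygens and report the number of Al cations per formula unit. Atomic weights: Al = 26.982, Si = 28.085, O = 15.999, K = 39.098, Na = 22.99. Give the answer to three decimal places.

9.93 wt% Na2O ÷ 61.979 g/mol = 0.16022 mol, giving 0.32044 Na and 0.16022 O.
2.54 wt% K2O ÷ 94.195 g/mol = 0.02697 mol, giving 0.05394 K and 0.02697 O.
19.37 wt% Al2O3 ÷ 101.961 g/mol = 0.18997 mol, giving 0.37994 Al and 0.56991 O.
67.34 wt% SiO2 ÷ 60.083 g/mol = 1.12078 mol, giving 1.12078 Si and 2.24156 O.
Oxygen sums to 2.99866; scaling by 8/2.99866 = 2.66786 puts the formula on 8 O.
Al: 0.37994 × 2.66786 = 1.014 atoms per formula unit.

1.014 Al apfu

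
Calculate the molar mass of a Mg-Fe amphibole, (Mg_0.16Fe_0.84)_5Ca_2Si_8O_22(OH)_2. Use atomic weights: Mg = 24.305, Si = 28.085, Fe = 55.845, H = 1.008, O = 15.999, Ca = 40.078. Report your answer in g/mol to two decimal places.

944.82 g/mol

Mg: 0.80 × 24.305 = 19.4440
Fe: 4.20 × 55.845 = 234.5490
Ca: 2 × 40.078 = 80.1560
Si: 8 × 28.085 = 224.6800
O: 24 × 15.999 = 383.9760
H: 2 × 1.008 = 2.0160
Summing the contributions gives the formula mass.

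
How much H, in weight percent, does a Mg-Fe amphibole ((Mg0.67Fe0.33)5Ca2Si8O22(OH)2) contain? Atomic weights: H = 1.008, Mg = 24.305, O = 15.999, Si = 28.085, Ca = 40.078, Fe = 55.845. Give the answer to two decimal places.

Formula mass = 3.35×24.305 + 1.65×55.845 + 2×40.078 + 8×28.085 + 24×15.999 + 2×1.008 = 864.394 g/mol, of which 2.016 g is H.
So H makes up 2.016/864.394 = 0.0023 of the mass, i.e. 0.23%.

0.23 weight percent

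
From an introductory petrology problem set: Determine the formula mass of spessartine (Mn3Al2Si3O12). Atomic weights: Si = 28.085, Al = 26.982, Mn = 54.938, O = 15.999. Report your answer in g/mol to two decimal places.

495.02 g/mol

M = 3*54.938 + 2*26.982 + 3*28.085 + 12*15.999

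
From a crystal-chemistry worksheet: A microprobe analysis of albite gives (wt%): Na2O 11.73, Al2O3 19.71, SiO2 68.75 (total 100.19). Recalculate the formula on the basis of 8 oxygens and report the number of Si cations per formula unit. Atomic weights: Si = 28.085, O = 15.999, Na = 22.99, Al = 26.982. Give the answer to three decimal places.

2.994 Si apfu

11.73 wt% Na2O ÷ 61.979 g/mol = 0.18926 mol, giving 0.37852 Na and 0.18926 O.
19.71 wt% Al2O3 ÷ 101.961 g/mol = 0.19331 mol, giving 0.38662 Al and 0.57993 O.
68.75 wt% SiO2 ÷ 60.083 g/mol = 1.14425 mol, giving 1.14425 Si and 2.28850 O.
Oxygen sums to 3.05769; scaling by 8/3.05769 = 2.61635 puts the formula on 8 O.
Si: 1.14425 × 2.61635 = 2.994 atoms per formula unit.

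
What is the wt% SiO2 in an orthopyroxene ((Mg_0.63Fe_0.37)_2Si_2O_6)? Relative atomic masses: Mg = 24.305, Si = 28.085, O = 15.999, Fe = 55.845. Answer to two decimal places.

53.62 wt%

Molar mass of (Mg_0.63Fe_0.37)_2Si_2O_6 = 1.26·24.305 + 0.74·55.845 + 2·28.085 + 6·15.999 = 224.114 g/mol.
Each formula unit contains 2 Si, equivalent to 2/1 = 2.0000 mol SiO2.
M(SiO2) = 1×28.085 + 2×15.999 = 60.083 g/mol.
Mass of SiO2 per formula unit = 2.0000 × 60.083 = 120.166 g.
SiO2 wt% = 120.166 / 224.114 × 100 = 53.62%.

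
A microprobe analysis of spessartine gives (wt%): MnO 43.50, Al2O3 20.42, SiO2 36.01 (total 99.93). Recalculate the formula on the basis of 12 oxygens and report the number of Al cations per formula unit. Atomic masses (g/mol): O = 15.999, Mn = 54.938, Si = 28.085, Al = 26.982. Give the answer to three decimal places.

MnO (M=70.937): mol = 0.61322; Mn = 0.61322, O = 0.61322.
Al2O3 (M=101.961): mol = 0.20027; Al = 0.40054, O = 0.60081.
SiO2 (M=60.083): mol = 0.59934; Si = 0.59934, O = 1.19868.
ΣO = 2.41271; factor = 12/ΣO = 4.97366.
Al apfu = 0.40054 × 4.97366 = 1.992.

1.992 Al apfu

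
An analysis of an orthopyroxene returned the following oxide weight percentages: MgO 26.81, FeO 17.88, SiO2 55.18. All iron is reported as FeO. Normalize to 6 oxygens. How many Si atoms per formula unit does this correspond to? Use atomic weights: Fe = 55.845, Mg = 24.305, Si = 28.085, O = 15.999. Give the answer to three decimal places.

2.003 Si apfu

MgO (M=40.304): mol = 0.66519; Mg = 0.66519, O = 0.66519.
FeO (M=71.844): mol = 0.24887; Fe = 0.24887, O = 0.24887.
SiO2 (M=60.083): mol = 0.91840; Si = 0.91840, O = 1.83680.
ΣO = 2.75086; factor = 6/ΣO = 2.18114.
Si apfu = 0.91840 × 2.18114 = 2.003.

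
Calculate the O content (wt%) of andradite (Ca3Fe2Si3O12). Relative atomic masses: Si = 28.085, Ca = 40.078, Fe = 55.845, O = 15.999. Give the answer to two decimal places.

Formula mass = 3×40.078 + 2×55.845 + 3×28.085 + 12×15.999 = 508.167 g/mol, of which 191.988 g is O.
So O makes up 191.988/508.167 = 0.3778 of the mass, i.e. 37.78%.

37.78 wt%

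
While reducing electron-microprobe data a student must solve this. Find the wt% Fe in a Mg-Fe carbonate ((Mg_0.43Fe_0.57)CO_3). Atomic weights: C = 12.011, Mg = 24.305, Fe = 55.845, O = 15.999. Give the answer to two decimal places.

M((Mg_0.43Fe_0.57)CO_3) = 102.291 g/mol.
Fe contributes 0.57 × 55.845 = 31.832 g per mole.
31.832/102.291 = 0.3112 → 31.12%.

31.12 mass %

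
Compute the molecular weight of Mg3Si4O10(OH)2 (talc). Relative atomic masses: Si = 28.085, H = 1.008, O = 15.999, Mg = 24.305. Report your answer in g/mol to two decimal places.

379.26 g/mol

Mg: 3 × 24.305 = 72.9150
Si: 4 × 28.085 = 112.3400
O: 12 × 15.999 = 191.9880
H: 2 × 1.008 = 2.0160
Summing the contributions gives the formula mass.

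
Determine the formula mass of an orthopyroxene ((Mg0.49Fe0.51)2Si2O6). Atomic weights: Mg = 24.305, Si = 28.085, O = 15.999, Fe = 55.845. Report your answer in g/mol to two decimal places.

232.94 g/mol

Mg: 0.98 × 24.305 = 23.8189
Fe: 1.02 × 55.845 = 56.9619
Si: 2 × 28.085 = 56.1700
O: 6 × 15.999 = 95.9940
Summing the contributions gives the formula mass.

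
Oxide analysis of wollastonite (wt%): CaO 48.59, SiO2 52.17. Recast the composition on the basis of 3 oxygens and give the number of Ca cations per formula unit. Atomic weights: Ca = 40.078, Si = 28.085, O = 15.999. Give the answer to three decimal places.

0.999 Ca apfu

48.59 wt% CaO ÷ 56.077 g/mol = 0.86649 mol, giving 0.86649 Ca and 0.86649 O.
52.17 wt% SiO2 ÷ 60.083 g/mol = 0.86830 mol, giving 0.86830 Si and 1.73660 O.
Oxygen sums to 2.60309; scaling by 3/2.60309 = 1.15248 puts the formula on 3 O.
Ca: 0.86649 × 1.15248 = 0.999 atoms per formula unit.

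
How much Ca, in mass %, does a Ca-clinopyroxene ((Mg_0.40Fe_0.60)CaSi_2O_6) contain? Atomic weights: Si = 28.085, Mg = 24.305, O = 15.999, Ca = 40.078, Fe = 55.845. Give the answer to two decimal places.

M((Mg_0.40Fe_0.60)CaSi_2O_6) = 235.471 g/mol.
Ca contributes 1 × 40.078 = 40.078 g per mole.
40.078/235.471 = 0.1702 → 17.02%.

17.02 mass %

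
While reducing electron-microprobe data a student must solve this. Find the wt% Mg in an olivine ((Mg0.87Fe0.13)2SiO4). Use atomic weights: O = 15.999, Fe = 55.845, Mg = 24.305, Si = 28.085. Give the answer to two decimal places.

28.40 wt%

Molar mass of (Mg0.87Fe0.13)2SiO4: 1.74×24.305 + 0.26×55.845 + 1×28.085 + 4×15.999 = 148.891 g/mol.
Mass of Mg per formula unit: 1.74 × 24.305 = 42.291 g.
Weight fraction Mg = 42.291 / 148.891 = 0.2840.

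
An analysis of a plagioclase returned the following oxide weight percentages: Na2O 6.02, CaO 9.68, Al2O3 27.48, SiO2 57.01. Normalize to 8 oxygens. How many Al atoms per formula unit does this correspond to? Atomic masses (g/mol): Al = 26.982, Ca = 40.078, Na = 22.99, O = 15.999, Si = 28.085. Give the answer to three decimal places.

6.02 wt% Na2O ÷ 61.979 g/mol = 0.09713 mol, giving 0.19426 Na and 0.09713 O.
9.68 wt% CaO ÷ 56.077 g/mol = 0.17262 mol, giving 0.17262 Ca and 0.17262 O.
27.48 wt% Al2O3 ÷ 101.961 g/mol = 0.26951 mol, giving 0.53902 Al and 0.80853 O.
57.01 wt% SiO2 ÷ 60.083 g/mol = 0.94885 mol, giving 0.94885 Si and 1.89770 O.
Oxygen sums to 2.97598; scaling by 8/2.97598 = 2.68819 puts the formula on 8 O.
Al: 0.53902 × 2.68819 = 1.449 atoms per formula unit.

1.449 Al apfu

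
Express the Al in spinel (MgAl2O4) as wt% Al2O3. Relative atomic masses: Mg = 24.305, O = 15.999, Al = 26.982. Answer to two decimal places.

M(MgAl2O4) = 142.265 g/mol; M(Al2O3) = 101.961 g/mol.
Moles Al2O3 per formula unit = 2 Al ÷ 2 = 1.0000.
Al2O3 fraction = (1.0000 × 101.961) / 142.265 = 101.961/142.265 = 0.7167.

71.67 wt%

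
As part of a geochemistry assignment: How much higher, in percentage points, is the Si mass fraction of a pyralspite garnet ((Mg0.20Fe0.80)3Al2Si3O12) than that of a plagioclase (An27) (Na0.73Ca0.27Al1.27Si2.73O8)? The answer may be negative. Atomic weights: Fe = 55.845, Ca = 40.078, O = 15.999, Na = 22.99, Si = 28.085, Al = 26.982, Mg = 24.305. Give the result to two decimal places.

-11.17 percentage points

M((Mg0.20Fe0.80)3Al2Si3O12) = 478.818 g/mol, so wt% Si = 84.255/478.818 × 100 = 17.60%.
M(Na0.73Ca0.27Al1.27Si2.73O8) = 266.535 g/mol, so wt% Si = 76.672/266.535 × 100 = 28.77%.
17.60 − 28.77 = -11.17 pp.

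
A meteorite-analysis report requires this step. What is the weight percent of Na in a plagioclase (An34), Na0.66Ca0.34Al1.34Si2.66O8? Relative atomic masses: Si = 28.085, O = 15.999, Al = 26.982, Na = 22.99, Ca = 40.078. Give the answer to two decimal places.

M(Na0.66Ca0.34Al1.34Si2.66O8) = 267.654 g/mol.
Na contributes 0.66 × 22.99 = 15.173 g per mole.
15.173/267.654 = 0.0567 → 5.67%.

5.67 wt%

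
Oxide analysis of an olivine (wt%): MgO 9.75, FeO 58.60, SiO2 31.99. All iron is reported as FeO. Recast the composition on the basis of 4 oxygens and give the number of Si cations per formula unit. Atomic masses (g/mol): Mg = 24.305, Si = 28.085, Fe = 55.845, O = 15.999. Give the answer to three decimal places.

MgO: 9.75/40.304 = 0.24191 mol → 0.24191 mol Mg, 0.24191 mol O.
FeO: 58.60/71.844 = 0.81566 mol → 0.81566 mol Fe, 0.81566 mol O.
SiO2: 31.99/60.083 = 0.53243 mol → 0.53243 mol Si, 1.06486 mol O.
Total oxygen = 2.12243 mol. Normalization factor = 4/2.12243 = 1.88463.
Si per 4 O = 0.53243 × 1.88463 = 1.003.

1.003 Si apfu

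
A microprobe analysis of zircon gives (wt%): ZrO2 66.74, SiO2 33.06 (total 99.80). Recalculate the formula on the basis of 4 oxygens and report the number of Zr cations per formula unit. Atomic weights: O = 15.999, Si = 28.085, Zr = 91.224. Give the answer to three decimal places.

0.992 Zr apfu

ZrO2 (M=123.222): mol = 0.54162; Zr = 0.54162, O = 1.08324.
SiO2 (M=60.083): mol = 0.55024; Si = 0.55024, O = 1.10048.
ΣO = 2.18372; factor = 4/ΣO = 1.83174.
Zr apfu = 0.54162 × 1.83174 = 0.992.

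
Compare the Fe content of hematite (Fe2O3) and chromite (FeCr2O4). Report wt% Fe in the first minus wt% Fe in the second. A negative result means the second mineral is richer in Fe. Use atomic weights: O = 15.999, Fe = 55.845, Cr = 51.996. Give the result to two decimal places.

Fe in Fe2O3: molar mass 159.687 g/mol; 2×55.845 = 111.690 g → 69.94 wt%.
Fe in FeCr2O4: molar mass 223.833 g/mol; 1×55.845 = 55.845 g → 24.95 wt%.
Difference = 69.94 − 24.95 = 44.99 percentage points.

44.99 percentage points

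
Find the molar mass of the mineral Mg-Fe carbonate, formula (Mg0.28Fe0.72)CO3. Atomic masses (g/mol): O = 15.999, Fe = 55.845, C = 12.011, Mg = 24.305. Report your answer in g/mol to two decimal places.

107.02 g/mol

M = 0.28*24.305 + 0.72*55.845 + 1*12.011 + 3*15.999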